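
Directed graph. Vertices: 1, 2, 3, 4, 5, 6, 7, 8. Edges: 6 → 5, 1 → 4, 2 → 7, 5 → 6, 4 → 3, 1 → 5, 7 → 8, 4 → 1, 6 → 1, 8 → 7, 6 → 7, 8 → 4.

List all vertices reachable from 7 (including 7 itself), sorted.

Start at 7.
Its neighbours: 8.
Then their neighbours: 4.
Then next layer: 1, 3.
Then next layer: 5.
Then next layer: 6.
Nothing further is reachable.

1, 3, 4, 5, 6, 7, 8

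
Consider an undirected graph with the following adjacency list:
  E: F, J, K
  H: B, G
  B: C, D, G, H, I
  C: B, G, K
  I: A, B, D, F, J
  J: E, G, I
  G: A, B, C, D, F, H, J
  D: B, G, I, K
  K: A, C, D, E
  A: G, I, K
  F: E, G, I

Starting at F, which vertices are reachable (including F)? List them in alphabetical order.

A, B, C, D, E, F, G, H, I, J, K

Start at F.
Its neighbours: E, G, I.
Then their neighbours: A, B, C, D, H, J, K.
Every vertex is now reached.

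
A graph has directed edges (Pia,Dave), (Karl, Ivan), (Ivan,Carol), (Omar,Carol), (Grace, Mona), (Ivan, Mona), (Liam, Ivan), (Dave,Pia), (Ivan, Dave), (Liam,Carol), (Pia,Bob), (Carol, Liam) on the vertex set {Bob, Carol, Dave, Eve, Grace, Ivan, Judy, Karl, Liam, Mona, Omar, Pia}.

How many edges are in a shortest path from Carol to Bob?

Distance 0: Carol.
Distance 1: Liam.
Distance 2: Ivan.
Distance 3: Dave, Mona.
Distance 4: Pia.
Distance 5: Bob — contains Bob.

5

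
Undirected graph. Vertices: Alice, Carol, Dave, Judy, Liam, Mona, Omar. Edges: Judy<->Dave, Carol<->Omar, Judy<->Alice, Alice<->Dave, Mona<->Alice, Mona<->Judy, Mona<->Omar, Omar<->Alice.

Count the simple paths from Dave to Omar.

7

Dave–Alice–Judy–Mona–Omar
Dave–Alice–Mona–Omar
Dave–Alice–Omar
Dave–Judy–Alice–Mona–Omar
Dave–Judy–Alice–Omar
Dave–Judy–Mona–Alice–Omar
Dave–Judy–Mona–Omar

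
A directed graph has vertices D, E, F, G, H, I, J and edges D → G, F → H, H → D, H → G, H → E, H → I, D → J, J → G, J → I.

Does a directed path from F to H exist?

Yes

Explore from F.
Distance 1: reach H.
Found H.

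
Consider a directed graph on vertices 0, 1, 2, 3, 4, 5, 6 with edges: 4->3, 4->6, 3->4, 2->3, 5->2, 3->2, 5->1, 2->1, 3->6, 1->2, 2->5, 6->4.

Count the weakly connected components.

From 0: component {0}.
From 1: component {1, 2, 3, 4, 5, 6}.
That's 2 components.

2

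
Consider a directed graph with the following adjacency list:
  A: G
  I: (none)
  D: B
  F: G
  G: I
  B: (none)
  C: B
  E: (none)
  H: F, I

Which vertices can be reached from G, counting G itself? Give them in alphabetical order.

Start at G.
Its neighbours: I.
Nothing further is reachable.

G, I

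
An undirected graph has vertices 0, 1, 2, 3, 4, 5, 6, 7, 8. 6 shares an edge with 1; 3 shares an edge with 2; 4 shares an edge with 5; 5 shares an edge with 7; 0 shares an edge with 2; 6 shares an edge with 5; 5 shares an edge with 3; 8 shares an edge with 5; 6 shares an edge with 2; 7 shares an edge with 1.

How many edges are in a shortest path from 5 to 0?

3

Distance 0: 5.
Distance 1: 3, 4, 6, 7, 8.
Distance 2: 1, 2.
Distance 3: 0 — contains 0.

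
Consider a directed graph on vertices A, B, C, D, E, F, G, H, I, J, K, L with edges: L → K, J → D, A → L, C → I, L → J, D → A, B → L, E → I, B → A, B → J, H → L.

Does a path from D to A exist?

Explore from D.
Distance 1: reach A.
Found A.

Yes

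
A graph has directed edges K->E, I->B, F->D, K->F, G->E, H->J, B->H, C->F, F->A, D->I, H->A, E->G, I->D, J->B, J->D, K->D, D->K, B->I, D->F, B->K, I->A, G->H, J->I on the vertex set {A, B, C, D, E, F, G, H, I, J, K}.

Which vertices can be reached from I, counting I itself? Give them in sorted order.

A, B, D, E, F, G, H, I, J, K

Start at I.
Its neighbours: A, B, D.
Then their neighbours: F, H, K.
Then next layer: E, J.
Then next layer: G.
Nothing further is reachable.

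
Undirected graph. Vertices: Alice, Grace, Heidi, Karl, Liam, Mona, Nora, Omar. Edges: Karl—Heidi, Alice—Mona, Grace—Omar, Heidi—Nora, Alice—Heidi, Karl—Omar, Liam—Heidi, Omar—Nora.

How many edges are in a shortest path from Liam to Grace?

Distance 0: Liam.
Distance 1: Heidi.
Distance 2: Alice, Karl, Nora.
Distance 3: Mona, Omar.
Distance 4: Grace — contains Grace.

4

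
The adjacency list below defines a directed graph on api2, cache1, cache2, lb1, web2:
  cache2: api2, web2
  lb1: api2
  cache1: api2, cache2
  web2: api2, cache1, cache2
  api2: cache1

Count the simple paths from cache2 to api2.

3

cache2→api2
cache2→web2→api2
cache2→web2→cache1→api2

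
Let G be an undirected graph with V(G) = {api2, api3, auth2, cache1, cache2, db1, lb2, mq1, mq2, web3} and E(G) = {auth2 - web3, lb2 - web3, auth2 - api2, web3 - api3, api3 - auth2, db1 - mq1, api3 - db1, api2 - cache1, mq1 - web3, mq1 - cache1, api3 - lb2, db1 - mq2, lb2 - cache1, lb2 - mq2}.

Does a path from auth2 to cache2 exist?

No

Explore from auth2.
Distance 1: reach api2, api3, web3.
Distance 2: reach cache1, db1, lb2, mq1.
Distance 3: reach mq2.
The search is exhausted without reaching cache2; it lies in a different component.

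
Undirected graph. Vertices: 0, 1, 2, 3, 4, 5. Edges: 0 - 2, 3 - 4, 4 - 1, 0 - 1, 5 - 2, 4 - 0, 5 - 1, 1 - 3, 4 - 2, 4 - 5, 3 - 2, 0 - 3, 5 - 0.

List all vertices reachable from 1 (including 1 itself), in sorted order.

0, 1, 2, 3, 4, 5

Start at 1.
Its neighbours: 0, 3, 4, 5.
Then their neighbours: 2.
Every vertex is now reached.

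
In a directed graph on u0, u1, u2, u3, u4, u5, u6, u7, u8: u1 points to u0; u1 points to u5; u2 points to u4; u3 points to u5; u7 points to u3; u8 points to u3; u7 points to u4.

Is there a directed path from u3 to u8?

Explore from u3.
Distance 1: reach u5.
The search from u3 is exhausted; no directed path reaches u8.

No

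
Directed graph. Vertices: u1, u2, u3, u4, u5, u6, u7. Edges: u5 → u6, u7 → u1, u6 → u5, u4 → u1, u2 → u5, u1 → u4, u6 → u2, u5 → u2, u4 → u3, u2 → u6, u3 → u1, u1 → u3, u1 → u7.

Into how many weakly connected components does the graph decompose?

2

From u1: component {u1, u3, u4, u7}.
From u2: component {u2, u5, u6}.
That's 2 components.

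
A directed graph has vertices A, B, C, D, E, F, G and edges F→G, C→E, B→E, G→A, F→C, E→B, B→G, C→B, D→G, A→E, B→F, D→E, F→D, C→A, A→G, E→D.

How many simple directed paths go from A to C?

1

A→E→B→F→C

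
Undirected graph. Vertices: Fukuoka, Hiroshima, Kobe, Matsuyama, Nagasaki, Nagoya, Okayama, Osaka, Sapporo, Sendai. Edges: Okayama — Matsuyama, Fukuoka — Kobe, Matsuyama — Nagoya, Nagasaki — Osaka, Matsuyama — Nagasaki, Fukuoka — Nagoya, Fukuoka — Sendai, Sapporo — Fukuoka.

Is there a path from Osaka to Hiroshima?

Explore from Osaka.
Distance 1: reach Nagasaki.
Distance 2: reach Matsuyama.
Distance 3: reach Nagoya, Okayama.
Distance 4: reach Fukuoka.
Distance 5: reach Kobe, Sapporo, Sendai.
The search is exhausted without reaching Hiroshima; it lies in a different component.

No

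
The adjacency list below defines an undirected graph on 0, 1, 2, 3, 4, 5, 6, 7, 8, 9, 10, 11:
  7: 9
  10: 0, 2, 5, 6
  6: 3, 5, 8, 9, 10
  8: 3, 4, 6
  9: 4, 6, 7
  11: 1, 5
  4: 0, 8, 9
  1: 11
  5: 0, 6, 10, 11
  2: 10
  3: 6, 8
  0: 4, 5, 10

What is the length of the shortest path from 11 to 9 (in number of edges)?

3

Distance 0: 11.
Distance 1: 1, 5.
Distance 2: 0, 6, 10.
Distance 3: 2, 3, 4, 8, 9 — contains 9.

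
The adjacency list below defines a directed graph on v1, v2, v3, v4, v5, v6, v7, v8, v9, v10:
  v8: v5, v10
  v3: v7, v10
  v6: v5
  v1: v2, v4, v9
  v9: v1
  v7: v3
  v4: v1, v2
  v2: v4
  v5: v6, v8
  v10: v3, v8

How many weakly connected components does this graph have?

From v1: component {v1, v2, v4, v9}.
From v3: component {v3, v5, v6, v7, v8, v10}.
That's 2 components.

2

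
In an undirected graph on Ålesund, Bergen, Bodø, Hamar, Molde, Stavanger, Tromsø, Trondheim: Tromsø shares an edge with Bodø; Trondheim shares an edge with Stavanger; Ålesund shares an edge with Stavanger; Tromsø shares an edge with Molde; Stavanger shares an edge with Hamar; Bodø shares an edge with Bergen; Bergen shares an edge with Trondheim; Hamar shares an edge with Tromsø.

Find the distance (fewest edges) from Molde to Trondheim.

Distance 0: Molde.
Distance 1: Tromsø.
Distance 2: Bodø, Hamar.
Distance 3: Bergen, Stavanger.
Distance 4: Ålesund, Trondheim — contains Trondheim.

4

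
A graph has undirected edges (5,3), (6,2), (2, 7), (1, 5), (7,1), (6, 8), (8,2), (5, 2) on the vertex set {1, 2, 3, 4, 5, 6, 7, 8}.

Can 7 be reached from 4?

4 has no edges, so nothing is reachable from it.

No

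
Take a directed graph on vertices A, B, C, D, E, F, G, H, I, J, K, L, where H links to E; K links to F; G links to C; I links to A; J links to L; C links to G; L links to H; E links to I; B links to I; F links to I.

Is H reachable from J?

Yes

Explore from J.
Distance 1: reach L.
Distance 2: reach H.
Found H.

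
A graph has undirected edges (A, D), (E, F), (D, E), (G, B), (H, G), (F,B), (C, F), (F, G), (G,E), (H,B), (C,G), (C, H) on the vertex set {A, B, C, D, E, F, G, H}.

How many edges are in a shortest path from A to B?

Distance 0: A.
Distance 1: D.
Distance 2: E.
Distance 3: F, G.
Distance 4: B, C, H — contains B.

4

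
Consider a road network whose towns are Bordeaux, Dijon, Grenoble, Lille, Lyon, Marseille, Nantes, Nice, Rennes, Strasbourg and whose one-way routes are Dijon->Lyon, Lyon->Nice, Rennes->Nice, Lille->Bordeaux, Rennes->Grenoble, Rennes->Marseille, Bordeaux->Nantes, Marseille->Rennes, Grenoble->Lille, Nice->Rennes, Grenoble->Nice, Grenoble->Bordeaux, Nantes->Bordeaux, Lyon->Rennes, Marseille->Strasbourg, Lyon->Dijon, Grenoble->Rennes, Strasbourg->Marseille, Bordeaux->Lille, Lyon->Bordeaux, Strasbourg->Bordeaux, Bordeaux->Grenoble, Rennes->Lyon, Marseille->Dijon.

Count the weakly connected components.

From Bordeaux: component {Bordeaux, Dijon, Grenoble, Lille, Lyon, Marseille, Nantes, Nice, Rennes, Strasbourg}.
That's 1 component.

1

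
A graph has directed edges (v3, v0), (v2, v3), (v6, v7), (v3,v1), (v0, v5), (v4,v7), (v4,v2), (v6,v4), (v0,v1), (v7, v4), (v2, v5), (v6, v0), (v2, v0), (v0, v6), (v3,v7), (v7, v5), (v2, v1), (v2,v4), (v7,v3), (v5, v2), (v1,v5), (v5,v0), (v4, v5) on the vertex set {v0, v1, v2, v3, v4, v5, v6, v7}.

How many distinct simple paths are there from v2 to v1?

16

v2→v0→v1
v2→v0→v6→v4→v7→v3→v1
v2→v0→v6→v7→v3→v1
v2→v1
v2→v3→v0→v1
v2→v3→v1
v2→v3→v7→v4→v5→v0→v1
v2→v3→v7→v5→v0→v1
... and 8 more.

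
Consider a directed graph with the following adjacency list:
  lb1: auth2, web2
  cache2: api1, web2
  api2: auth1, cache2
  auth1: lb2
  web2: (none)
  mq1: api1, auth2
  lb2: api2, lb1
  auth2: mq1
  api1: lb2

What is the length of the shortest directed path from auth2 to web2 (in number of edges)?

5

Distance 0: auth2.
Distance 1: mq1.
Distance 2: api1.
Distance 3: lb2.
Distance 4: api2, lb1.
Distance 5: auth1, cache2, web2 — contains web2.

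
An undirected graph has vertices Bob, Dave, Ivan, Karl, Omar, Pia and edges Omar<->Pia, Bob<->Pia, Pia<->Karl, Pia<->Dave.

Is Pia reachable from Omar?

Explore from Omar.
Distance 1: reach Pia.
Found Pia.

Yes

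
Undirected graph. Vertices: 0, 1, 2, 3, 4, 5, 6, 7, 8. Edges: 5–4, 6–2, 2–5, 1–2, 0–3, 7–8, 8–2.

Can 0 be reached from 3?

Yes

Explore from 3.
Distance 1: reach 0.
Found 0.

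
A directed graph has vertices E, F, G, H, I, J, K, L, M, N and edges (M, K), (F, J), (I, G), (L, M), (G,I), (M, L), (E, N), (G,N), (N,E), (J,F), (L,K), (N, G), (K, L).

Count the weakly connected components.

4

From E: component {E, G, I, N}.
From F: component {F, J}.
From H: component {H}.
From K: component {K, L, M}.
That's 4 components.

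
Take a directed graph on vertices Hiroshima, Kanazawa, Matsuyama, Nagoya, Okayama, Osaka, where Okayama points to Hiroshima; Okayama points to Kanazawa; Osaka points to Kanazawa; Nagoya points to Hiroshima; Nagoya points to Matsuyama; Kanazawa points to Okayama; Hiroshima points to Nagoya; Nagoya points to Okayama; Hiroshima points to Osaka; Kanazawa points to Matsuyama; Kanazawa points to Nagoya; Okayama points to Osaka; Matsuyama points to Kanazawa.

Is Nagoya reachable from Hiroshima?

Yes

Explore from Hiroshima.
Distance 1: reach Nagoya, Osaka.
Found Nagoya.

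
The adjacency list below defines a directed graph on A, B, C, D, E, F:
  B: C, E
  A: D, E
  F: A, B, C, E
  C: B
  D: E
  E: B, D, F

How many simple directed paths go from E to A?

1

E→F→A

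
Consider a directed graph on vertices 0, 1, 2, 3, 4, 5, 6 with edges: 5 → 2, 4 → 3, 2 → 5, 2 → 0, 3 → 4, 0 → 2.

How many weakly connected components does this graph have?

4

From 0: component {0, 2, 5}.
From 1: component {1}.
From 3: component {3, 4}.
From 6: component {6}.
That's 4 components.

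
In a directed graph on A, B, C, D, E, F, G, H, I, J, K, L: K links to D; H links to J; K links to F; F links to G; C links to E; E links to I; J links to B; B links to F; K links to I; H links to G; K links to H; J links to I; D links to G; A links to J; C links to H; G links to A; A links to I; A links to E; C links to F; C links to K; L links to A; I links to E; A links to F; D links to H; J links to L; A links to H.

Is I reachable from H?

Explore from H.
Distance 1: reach G, J.
Distance 2: reach A, B, I, L.
Found I.

Yes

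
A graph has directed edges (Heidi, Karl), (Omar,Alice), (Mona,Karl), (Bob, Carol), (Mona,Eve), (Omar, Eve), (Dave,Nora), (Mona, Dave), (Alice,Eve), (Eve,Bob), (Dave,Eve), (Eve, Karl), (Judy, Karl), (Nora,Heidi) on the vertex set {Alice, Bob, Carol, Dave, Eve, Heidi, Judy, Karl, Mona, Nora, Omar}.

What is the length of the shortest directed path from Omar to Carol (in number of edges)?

3

Distance 0: Omar.
Distance 1: Alice, Eve.
Distance 2: Bob, Karl.
Distance 3: Carol — contains Carol.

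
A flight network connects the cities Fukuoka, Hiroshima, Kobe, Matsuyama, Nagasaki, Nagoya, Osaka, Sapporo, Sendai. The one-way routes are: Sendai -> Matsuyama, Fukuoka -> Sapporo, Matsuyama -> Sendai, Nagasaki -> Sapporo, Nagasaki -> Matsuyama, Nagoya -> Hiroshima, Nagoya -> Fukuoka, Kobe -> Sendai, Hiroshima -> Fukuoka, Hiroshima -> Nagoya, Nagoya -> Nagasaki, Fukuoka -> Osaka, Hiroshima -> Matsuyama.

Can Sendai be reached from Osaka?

No

Osaka has no outgoing edges, so nothing is reachable from it.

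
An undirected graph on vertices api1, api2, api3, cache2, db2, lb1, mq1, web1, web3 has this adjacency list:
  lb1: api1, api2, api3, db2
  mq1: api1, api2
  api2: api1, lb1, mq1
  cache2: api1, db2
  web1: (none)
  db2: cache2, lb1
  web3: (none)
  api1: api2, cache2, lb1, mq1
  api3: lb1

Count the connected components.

From api1: component {api1, api2, api3, cache2, db2, lb1, mq1}.
From web1: component {web1}.
From web3: component {web3}.
That's 3 components.

3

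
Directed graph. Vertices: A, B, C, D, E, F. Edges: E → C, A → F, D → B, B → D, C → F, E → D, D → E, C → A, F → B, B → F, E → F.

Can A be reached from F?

Yes

Explore from F.
Distance 1: reach B.
Distance 2: reach D.
Distance 3: reach E.
Distance 4: reach C.
Distance 5: reach A.
Found A.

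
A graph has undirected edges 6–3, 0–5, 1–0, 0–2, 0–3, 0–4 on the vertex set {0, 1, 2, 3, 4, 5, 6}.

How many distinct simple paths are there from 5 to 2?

1

5–0–2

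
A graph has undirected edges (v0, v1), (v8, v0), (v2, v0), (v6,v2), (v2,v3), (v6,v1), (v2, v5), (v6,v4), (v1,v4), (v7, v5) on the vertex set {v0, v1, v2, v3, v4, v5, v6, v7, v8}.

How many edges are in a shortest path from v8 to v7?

Distance 0: v8.
Distance 1: v0.
Distance 2: v1, v2.
Distance 3: v3, v4, v5, v6.
Distance 4: v7 — contains v7.

4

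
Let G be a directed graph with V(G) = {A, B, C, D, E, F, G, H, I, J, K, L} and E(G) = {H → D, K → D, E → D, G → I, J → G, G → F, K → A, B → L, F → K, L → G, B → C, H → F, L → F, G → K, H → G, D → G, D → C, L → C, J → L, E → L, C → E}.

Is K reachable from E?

Yes

Explore from E.
Distance 1: reach D, L.
Distance 2: reach C, F, G.
Distance 3: reach I, K.
Found K.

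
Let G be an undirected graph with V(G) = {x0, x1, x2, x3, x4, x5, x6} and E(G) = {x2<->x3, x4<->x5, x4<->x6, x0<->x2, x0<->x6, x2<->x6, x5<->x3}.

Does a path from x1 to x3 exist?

x1 has no edges, so nothing is reachable from it.

No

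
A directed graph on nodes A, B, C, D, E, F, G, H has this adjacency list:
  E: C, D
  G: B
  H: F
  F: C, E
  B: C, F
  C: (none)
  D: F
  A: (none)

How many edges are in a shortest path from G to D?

Distance 0: G.
Distance 1: B.
Distance 2: C, F.
Distance 3: E.
Distance 4: D — contains D.

4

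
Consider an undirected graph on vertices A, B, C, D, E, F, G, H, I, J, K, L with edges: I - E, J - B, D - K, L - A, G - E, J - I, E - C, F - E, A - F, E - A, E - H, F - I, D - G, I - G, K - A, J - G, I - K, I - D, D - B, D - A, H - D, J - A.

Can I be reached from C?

Explore from C.
Distance 1: reach E.
Distance 2: reach A, F, G, H, I.
Found I.

Yes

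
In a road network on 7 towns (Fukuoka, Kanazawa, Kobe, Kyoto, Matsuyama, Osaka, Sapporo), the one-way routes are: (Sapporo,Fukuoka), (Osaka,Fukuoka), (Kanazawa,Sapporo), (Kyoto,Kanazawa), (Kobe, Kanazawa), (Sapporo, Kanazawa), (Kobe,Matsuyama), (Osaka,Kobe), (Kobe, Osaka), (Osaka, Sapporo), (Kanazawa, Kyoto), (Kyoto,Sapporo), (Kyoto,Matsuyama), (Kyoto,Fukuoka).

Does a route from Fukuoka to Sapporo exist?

Fukuoka has no outgoing edges, so nothing is reachable from it.

No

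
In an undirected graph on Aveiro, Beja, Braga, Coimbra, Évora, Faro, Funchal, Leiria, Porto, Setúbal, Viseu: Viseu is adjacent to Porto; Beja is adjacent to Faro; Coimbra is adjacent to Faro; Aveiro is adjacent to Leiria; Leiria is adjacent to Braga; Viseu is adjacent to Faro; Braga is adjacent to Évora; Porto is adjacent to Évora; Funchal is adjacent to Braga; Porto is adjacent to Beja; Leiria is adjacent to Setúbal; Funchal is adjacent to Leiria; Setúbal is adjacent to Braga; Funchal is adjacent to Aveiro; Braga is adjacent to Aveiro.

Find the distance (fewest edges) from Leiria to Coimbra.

6

Distance 0: Leiria.
Distance 1: Aveiro, Braga, Funchal, Setúbal.
Distance 2: Évora.
Distance 3: Porto.
Distance 4: Beja, Viseu.
Distance 5: Faro.
Distance 6: Coimbra — contains Coimbra.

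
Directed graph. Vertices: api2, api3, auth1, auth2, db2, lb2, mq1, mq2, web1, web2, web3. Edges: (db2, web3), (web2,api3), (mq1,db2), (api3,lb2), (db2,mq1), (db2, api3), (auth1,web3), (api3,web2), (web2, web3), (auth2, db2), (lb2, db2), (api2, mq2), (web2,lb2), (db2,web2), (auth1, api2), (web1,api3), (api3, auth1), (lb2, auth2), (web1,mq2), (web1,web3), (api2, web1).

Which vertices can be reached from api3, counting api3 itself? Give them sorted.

Start at api3.
Its neighbours: auth1, lb2, web2.
Then their neighbours: api2, auth2, db2, web3.
Then next layer: mq1, mq2, web1.
Every vertex is now reached.

api2, api3, auth1, auth2, db2, lb2, mq1, mq2, web1, web2, web3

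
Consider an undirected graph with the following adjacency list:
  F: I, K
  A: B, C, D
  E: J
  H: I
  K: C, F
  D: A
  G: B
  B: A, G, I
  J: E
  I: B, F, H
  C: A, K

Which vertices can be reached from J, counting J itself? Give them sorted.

E, J

Start at J.
Its neighbours: E.
Nothing further is reachable.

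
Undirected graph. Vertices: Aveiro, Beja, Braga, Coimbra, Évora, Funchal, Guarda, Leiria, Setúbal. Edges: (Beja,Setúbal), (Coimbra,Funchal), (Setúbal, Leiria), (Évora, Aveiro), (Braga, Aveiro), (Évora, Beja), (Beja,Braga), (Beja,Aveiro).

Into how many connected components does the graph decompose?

From Aveiro: component {Aveiro, Beja, Braga, Évora, Leiria, Setúbal}.
From Coimbra: component {Coimbra, Funchal}.
From Guarda: component {Guarda}.
That's 3 components.

3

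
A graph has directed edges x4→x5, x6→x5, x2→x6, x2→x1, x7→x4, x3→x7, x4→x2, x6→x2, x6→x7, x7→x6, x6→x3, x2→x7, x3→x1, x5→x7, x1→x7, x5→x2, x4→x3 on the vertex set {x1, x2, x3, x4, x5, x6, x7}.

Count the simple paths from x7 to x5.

x7→x4→x2→x6→x5
x7→x4→x5
x7→x6→x5

3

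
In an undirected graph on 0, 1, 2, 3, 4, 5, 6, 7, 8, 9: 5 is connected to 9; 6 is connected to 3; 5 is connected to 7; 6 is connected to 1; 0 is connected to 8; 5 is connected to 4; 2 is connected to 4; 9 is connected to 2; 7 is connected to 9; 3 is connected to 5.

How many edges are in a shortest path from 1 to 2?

Distance 0: 1.
Distance 1: 6.
Distance 2: 3.
Distance 3: 5.
Distance 4: 4, 7, 9.
Distance 5: 2 — contains 2.

5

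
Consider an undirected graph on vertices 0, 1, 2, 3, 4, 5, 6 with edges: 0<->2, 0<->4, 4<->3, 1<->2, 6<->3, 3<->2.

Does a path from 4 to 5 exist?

No

Explore from 4.
Distance 1: reach 0, 3.
Distance 2: reach 2, 6.
Distance 3: reach 1.
The search is exhausted without reaching 5; it lies in a different component.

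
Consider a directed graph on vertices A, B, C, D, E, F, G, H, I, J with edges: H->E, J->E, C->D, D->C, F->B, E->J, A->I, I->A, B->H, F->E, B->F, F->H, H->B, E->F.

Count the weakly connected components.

From A: component {A, I}.
From B: component {B, E, F, H, J}.
From C: component {C, D}.
From G: component {G}.
That's 4 components.

4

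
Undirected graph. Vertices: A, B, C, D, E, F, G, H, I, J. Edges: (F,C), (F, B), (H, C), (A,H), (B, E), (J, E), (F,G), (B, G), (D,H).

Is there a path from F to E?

Yes

Explore from F.
Distance 1: reach B, C, G.
Distance 2: reach E, H.
Found E.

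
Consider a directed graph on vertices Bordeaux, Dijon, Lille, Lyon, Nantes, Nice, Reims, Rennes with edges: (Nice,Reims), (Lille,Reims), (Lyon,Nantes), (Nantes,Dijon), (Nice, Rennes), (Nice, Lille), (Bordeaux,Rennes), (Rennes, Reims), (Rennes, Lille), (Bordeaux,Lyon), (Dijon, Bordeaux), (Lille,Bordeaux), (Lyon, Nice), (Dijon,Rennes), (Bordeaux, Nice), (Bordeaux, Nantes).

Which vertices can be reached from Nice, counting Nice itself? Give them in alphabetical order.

Start at Nice.
Its neighbours: Lille, Reims, Rennes.
Then their neighbours: Bordeaux.
Then next layer: Lyon, Nantes.
Then next layer: Dijon.
Every vertex is now reached.

Bordeaux, Dijon, Lille, Lyon, Nantes, Nice, Reims, Rennes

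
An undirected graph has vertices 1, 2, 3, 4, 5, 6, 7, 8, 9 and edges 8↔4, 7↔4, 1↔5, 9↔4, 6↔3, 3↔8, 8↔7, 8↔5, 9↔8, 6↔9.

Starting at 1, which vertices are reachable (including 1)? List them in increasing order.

1, 3, 4, 5, 6, 7, 8, 9

Start at 1.
Its neighbours: 5.
Then their neighbours: 8.
Then next layer: 3, 4, 7, 9.
Then next layer: 6.
Nothing further is reachable.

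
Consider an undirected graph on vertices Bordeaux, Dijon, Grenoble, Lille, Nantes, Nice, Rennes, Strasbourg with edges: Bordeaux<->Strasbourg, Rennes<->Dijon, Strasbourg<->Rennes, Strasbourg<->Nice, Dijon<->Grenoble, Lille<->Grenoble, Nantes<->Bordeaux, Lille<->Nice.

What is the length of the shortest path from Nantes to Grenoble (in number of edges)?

Distance 0: Nantes.
Distance 1: Bordeaux.
Distance 2: Strasbourg.
Distance 3: Nice, Rennes.
Distance 4: Dijon, Lille.
Distance 5: Grenoble — contains Grenoble.

5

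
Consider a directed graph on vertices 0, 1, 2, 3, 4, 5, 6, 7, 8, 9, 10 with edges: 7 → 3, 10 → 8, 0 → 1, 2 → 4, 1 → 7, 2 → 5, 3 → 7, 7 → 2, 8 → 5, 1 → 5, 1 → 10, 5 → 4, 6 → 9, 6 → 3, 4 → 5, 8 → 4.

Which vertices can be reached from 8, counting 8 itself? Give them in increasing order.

4, 5, 8

Start at 8.
Its neighbours: 4, 5.
Nothing further is reachable.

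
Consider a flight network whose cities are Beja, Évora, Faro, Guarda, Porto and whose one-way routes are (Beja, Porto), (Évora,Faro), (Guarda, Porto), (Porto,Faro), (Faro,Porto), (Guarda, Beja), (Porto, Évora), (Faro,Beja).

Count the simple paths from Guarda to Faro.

4

Guarda→Beja→Porto→Évora→Faro
Guarda→Beja→Porto→Faro
Guarda→Porto→Évora→Faro
Guarda→Porto→Faro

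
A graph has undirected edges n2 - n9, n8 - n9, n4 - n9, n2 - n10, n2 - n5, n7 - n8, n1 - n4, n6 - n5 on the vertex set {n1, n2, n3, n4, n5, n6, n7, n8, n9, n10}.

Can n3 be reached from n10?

No

Explore from n10.
Distance 1: reach n2.
Distance 2: reach n5, n9.
Distance 3: reach n4, n6, n8.
Distance 4: reach n1, n7.
The search is exhausted without reaching n3; it lies in a different component.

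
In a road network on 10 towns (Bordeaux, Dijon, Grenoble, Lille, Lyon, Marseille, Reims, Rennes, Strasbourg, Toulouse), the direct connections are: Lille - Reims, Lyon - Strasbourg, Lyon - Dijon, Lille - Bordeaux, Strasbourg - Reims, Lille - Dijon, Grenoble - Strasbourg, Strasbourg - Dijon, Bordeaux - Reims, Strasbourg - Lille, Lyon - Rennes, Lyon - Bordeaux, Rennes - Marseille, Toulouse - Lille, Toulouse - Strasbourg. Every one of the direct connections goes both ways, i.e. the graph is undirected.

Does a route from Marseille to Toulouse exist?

Explore from Marseille.
Distance 1: reach Rennes.
Distance 2: reach Lyon.
Distance 3: reach Bordeaux, Dijon, Strasbourg.
Distance 4: reach Grenoble, Lille, Reims, Toulouse.
Found Toulouse.

Yes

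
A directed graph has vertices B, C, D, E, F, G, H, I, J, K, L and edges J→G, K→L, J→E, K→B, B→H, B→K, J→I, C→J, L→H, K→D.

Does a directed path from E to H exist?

No

E has no outgoing edges, so nothing is reachable from it.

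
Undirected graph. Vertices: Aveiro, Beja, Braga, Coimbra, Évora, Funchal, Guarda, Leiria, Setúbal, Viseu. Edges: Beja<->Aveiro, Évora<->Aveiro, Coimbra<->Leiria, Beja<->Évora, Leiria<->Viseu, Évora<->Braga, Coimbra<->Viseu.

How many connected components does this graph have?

5

From Aveiro: component {Aveiro, Beja, Braga, Évora}.
From Coimbra: component {Coimbra, Leiria, Viseu}.
From Funchal: component {Funchal}.
From Guarda: component {Guarda}.
From Setúbal: component {Setúbal}.
That's 5 components.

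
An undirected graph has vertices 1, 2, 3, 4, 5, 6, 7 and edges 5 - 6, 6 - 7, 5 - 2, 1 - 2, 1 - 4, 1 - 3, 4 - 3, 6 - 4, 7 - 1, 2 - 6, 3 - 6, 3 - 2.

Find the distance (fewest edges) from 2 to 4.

2

Distance 0: 2.
Distance 1: 1, 3, 5, 6.
Distance 2: 4, 7 — contains 4.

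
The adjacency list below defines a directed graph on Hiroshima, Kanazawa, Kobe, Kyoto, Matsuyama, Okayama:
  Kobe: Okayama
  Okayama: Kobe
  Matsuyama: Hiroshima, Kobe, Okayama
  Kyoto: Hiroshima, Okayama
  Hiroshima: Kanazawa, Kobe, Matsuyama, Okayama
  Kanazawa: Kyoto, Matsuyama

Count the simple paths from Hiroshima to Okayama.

7

Hiroshima→Kanazawa→Kyoto→Okayama
Hiroshima→Kanazawa→Matsuyama→Kobe→Okayama
Hiroshima→Kanazawa→Matsuyama→Okayama
Hiroshima→Kobe→Okayama
Hiroshima→Matsuyama→Kobe→Okayama
Hiroshima→Matsuyama→Okayama
Hiroshima→Okayama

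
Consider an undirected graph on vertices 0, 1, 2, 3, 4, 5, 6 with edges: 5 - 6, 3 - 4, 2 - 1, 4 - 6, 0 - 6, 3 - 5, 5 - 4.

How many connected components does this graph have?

From 0: component {0, 3, 4, 5, 6}.
From 1: component {1, 2}.
That's 2 components.

2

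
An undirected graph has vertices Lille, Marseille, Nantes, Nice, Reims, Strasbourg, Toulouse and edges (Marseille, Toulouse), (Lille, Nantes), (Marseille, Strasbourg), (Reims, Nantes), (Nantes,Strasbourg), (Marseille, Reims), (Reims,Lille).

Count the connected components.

From Lille: component {Lille, Marseille, Nantes, Reims, Strasbourg, Toulouse}.
From Nice: component {Nice}.
That's 2 components.

2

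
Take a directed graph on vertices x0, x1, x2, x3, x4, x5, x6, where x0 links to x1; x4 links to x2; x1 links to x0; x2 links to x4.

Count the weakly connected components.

5

From x0: component {x0, x1}.
From x2: component {x2, x4}.
From x3: component {x3}.
From x5: component {x5}.
From x6: component {x6}.
That's 5 components.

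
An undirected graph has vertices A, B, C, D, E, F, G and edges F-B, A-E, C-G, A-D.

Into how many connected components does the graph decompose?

From A: component {A, D, E}.
From B: component {B, F}.
From C: component {C, G}.
That's 3 components.

3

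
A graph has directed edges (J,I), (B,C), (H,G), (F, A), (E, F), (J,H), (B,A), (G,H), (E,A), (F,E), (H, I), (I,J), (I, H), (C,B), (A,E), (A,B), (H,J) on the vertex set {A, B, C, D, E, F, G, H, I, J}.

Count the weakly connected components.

From A: component {A, B, C, E, F}.
From D: component {D}.
From G: component {G, H, I, J}.
That's 3 components.

3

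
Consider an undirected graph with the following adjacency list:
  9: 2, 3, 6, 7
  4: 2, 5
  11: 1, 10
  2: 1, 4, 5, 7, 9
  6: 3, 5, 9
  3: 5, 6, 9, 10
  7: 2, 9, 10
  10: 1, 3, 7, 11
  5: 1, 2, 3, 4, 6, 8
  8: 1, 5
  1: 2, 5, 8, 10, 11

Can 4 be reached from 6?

Explore from 6.
Distance 1: reach 3, 5, 9.
Distance 2: reach 1, 2, 4, 7, 8, 10.
Found 4.

Yes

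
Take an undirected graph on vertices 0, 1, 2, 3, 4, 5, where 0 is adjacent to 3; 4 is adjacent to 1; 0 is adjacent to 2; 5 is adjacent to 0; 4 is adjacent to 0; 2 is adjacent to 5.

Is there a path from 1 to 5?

Yes

Explore from 1.
Distance 1: reach 4.
Distance 2: reach 0.
Distance 3: reach 2, 3, 5.
Found 5.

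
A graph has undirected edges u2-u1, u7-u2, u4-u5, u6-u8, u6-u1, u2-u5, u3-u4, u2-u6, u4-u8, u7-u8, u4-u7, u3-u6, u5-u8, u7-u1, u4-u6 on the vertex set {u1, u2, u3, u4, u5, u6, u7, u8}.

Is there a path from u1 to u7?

Yes

Explore from u1.
Distance 1: reach u2, u6, u7.
Found u7.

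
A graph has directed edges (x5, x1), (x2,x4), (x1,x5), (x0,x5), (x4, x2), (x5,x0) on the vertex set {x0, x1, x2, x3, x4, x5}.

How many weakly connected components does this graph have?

3

From x0: component {x0, x1, x5}.
From x2: component {x2, x4}.
From x3: component {x3}.
That's 3 components.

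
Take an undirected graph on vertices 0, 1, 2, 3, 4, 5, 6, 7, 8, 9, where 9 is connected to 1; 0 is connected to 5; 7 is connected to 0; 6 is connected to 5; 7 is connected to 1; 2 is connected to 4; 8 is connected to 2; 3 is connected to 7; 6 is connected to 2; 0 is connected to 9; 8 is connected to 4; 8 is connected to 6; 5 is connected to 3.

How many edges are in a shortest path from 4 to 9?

Distance 0: 4.
Distance 1: 2, 8.
Distance 2: 6.
Distance 3: 5.
Distance 4: 0, 3.
Distance 5: 7, 9 — contains 9.

5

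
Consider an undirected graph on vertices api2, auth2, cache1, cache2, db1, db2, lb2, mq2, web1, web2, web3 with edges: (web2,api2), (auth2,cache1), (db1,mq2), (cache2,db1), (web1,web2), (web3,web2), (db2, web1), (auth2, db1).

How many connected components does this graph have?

From api2: component {api2, db2, web1, web2, web3}.
From auth2: component {auth2, cache1, cache2, db1, mq2}.
From lb2: component {lb2}.
That's 3 components.

3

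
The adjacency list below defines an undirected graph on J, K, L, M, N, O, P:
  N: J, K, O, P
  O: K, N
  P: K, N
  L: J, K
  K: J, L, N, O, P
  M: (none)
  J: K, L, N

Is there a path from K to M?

Explore from K.
Distance 1: reach J, L, N, O, P.
The search is exhausted without reaching M; it lies in a different component.

No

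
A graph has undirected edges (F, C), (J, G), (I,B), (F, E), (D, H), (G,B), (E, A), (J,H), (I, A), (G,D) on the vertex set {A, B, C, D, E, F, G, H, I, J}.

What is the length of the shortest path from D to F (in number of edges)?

6

Distance 0: D.
Distance 1: G, H.
Distance 2: B, J.
Distance 3: I.
Distance 4: A.
Distance 5: E.
Distance 6: F — contains F.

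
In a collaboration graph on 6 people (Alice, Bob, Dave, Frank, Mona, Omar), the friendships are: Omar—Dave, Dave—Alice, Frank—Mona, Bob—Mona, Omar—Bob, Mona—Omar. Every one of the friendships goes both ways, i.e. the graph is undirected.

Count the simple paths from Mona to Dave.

Mona–Bob–Omar–Dave
Mona–Omar–Dave

2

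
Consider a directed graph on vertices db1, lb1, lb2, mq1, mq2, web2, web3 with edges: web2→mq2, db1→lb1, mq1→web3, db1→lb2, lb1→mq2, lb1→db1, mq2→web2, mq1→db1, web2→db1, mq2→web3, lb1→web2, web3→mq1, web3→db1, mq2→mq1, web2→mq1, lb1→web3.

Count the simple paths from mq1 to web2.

mq1→db1→lb1→mq2→web2
mq1→db1→lb1→web2
mq1→web3→db1→lb1→mq2→web2
mq1→web3→db1→lb1→web2

4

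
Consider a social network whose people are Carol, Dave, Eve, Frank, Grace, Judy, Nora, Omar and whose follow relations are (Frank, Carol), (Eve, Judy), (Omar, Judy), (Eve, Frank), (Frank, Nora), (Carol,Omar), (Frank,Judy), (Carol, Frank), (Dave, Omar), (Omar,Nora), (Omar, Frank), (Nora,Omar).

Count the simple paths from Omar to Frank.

Omar→Frank

1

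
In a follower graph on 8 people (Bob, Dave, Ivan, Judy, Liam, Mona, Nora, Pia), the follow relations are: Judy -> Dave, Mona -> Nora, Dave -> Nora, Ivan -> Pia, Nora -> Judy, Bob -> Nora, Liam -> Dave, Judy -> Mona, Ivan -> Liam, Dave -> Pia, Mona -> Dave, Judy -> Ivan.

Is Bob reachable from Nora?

No

Explore from Nora.
Distance 1: reach Judy.
Distance 2: reach Dave, Ivan, Mona.
Distance 3: reach Liam, Pia.
The search from Nora is exhausted; no directed path reaches Bob.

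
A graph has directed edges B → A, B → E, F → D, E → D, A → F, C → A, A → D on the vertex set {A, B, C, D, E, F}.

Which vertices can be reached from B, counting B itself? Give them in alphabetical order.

Start at B.
Its neighbours: A, E.
Then their neighbours: D, F.
Nothing further is reachable.

A, B, D, E, F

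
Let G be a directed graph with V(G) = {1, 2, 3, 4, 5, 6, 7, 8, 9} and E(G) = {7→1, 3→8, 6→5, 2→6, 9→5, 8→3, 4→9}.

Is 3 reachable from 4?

Explore from 4.
Distance 1: reach 9.
Distance 2: reach 5.
The search from 4 is exhausted; no directed path reaches 3.

No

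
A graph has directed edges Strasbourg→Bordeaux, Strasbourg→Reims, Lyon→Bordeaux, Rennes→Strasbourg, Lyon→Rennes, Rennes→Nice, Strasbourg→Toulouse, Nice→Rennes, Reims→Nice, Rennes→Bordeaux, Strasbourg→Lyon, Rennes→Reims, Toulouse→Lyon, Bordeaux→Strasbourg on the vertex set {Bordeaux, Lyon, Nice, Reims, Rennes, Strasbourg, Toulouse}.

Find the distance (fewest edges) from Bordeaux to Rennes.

3

Distance 0: Bordeaux.
Distance 1: Strasbourg.
Distance 2: Lyon, Reims, Toulouse.
Distance 3: Nice, Rennes — contains Rennes.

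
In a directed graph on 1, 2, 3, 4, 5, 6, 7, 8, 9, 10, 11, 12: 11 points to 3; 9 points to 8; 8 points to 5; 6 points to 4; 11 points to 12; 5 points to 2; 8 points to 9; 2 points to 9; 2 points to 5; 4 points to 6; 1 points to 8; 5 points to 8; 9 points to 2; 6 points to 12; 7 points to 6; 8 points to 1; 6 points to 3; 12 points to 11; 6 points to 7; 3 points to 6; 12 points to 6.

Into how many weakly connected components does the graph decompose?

3

From 1: component {1, 2, 5, 8, 9}.
From 3: component {3, 4, 6, 7, 11, 12}.
From 10: component {10}.
That's 3 components.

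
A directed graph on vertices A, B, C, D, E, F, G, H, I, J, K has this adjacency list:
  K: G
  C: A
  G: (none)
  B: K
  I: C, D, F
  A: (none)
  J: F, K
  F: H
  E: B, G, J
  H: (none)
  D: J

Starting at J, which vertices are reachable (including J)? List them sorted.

Start at J.
Its neighbours: F, K.
Then their neighbours: G, H.
Nothing further is reachable.

F, G, H, J, K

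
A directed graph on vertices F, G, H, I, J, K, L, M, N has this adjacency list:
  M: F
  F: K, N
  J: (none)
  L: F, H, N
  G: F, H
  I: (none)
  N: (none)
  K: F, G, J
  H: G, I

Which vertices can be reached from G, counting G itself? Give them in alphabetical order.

F, G, H, I, J, K, N

Start at G.
Its neighbours: F, H.
Then their neighbours: I, K, N.
Then next layer: J.
Nothing further is reachable.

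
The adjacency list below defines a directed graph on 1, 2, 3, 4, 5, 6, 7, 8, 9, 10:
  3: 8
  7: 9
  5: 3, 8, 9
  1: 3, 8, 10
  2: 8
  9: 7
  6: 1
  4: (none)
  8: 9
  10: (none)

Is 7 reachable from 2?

Explore from 2.
Distance 1: reach 8.
Distance 2: reach 9.
Distance 3: reach 7.
Found 7.

Yes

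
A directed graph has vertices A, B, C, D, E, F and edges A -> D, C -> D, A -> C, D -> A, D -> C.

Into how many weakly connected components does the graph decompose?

From A: component {A, C, D}.
From B: component {B}.
From E: component {E}.
From F: component {F}.
That's 4 components.

4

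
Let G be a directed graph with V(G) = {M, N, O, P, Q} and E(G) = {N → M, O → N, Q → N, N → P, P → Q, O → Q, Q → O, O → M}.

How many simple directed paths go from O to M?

O→M
O→N→M
O→Q→N→M

3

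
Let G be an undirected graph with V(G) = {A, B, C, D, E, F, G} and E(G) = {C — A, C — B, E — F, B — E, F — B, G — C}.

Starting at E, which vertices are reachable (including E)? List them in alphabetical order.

A, B, C, E, F, G

Start at E.
Its neighbours: B, F.
Then their neighbours: C.
Then next layer: A, G.
Nothing further is reachable.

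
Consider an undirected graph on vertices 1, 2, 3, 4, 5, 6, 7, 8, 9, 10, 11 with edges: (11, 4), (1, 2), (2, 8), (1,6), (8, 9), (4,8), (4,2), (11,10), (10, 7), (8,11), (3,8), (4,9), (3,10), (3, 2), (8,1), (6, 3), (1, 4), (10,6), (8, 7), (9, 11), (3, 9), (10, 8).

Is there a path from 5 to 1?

5 has no edges, so nothing is reachable from it.

No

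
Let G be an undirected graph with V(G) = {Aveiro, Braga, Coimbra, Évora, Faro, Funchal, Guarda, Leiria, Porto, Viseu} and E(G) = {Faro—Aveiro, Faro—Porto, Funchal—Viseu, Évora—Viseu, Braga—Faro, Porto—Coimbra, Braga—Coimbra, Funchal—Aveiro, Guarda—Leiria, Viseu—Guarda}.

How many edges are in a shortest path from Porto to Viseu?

4

Distance 0: Porto.
Distance 1: Coimbra, Faro.
Distance 2: Aveiro, Braga.
Distance 3: Funchal.
Distance 4: Viseu — contains Viseu.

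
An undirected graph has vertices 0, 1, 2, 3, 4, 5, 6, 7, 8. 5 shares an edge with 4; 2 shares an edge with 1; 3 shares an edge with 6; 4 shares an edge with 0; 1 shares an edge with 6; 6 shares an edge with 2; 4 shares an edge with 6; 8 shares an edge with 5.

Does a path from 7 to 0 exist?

7 has no edges, so nothing is reachable from it.

No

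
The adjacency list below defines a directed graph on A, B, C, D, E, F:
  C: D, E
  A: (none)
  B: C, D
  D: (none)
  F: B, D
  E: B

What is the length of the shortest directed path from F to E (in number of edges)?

Distance 0: F.
Distance 1: B, D.
Distance 2: C.
Distance 3: E — contains E.

3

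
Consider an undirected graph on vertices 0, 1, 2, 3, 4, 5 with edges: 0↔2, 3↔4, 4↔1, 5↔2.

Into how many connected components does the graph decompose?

From 0: component {0, 2, 5}.
From 1: component {1, 3, 4}.
That's 2 components.

2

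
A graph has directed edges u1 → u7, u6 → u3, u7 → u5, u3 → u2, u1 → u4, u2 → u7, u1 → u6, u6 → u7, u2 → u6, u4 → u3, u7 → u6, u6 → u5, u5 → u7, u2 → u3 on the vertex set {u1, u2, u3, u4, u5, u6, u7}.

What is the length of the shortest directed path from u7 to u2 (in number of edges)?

Distance 0: u7.
Distance 1: u5, u6.
Distance 2: u3.
Distance 3: u2 — contains u2.

3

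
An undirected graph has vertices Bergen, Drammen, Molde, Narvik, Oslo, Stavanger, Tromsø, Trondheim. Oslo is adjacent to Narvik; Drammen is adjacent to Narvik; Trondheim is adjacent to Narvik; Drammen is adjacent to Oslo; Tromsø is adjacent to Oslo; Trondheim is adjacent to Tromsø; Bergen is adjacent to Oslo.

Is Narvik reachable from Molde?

Molde has no edges, so nothing is reachable from it.

No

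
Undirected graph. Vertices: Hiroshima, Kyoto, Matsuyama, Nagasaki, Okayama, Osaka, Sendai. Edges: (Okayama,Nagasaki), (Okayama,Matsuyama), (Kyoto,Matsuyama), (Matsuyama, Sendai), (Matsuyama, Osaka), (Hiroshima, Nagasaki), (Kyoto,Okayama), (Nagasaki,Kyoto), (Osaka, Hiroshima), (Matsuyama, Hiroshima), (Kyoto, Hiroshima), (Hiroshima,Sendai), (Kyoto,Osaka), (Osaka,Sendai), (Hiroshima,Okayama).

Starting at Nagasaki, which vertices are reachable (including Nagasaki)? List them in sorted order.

Start at Nagasaki.
Its neighbours: Hiroshima, Kyoto, Okayama.
Then their neighbours: Matsuyama, Osaka, Sendai.
Every vertex is now reached.

Hiroshima, Kyoto, Matsuyama, Nagasaki, Okayama, Osaka, Sendai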